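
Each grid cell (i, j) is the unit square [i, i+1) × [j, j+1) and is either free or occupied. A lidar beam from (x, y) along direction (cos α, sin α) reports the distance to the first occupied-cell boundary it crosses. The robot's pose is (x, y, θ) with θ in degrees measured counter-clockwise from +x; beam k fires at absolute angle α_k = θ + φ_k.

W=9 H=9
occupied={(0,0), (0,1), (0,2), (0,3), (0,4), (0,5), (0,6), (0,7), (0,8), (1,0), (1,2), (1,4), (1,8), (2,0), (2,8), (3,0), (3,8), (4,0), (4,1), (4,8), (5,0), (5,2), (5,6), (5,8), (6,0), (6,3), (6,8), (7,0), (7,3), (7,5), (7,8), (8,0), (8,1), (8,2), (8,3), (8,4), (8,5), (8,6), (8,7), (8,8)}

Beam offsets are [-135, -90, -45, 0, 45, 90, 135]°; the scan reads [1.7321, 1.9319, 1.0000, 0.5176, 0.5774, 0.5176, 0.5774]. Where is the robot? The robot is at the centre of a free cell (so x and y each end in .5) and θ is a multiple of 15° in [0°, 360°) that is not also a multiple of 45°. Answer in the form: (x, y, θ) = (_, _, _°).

The pose lattice has 41·16 = 656 candidates. Test each by forward raycasting.
  (2.5, 7.5, 15°): beam 1 = 2.8868 ≠ 1.7321 ✗
  (4.5, 3.5, 195°): beam 1 = 2.8868 ≠ 1.7321 ✗
  (1.5, 7.5, 345°): beam 1 = 0.5774 ≠ 1.7321 ✗
  …
  (7.5, 1.5, 255°): r_1=1.7321, r_2=1.9319, r_3=1.0000, r_4=0.5176, r_5=0.5774, r_6=0.5176, r_7=0.5774 — all match ✓
Only this pose fits every beam.

(x, y, θ) = (7.5, 1.5, 255°)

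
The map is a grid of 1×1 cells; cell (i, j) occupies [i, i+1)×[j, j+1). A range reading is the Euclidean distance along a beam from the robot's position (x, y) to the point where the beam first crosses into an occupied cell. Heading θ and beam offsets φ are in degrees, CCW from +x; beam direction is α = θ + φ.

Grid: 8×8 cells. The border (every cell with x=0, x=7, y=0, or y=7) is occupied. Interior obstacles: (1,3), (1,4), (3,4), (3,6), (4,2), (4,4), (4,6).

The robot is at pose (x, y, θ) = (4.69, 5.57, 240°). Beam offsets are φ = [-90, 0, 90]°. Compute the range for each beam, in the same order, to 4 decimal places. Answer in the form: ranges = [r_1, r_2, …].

beam 1: φ=-90°, α=150°
  d=(-0.8660,0.5000)  start (4,5)  tX=0.7967 tY=0.8600  stride 1/|dx|=1.1547 1/|dy|=2.0000
    cross x-line → (3,5), t=0.7967
    cross y-line → (3,6), t=0.8600 (wall)
  → r_1 = 0.8600
beam 2: φ=0°, α=240°
  d=(-0.5000,-0.8660)  start (4,5)  tX=1.3800 tY=0.6582  stride 1/|dx|=2.0000 1/|dy|=1.1547
    cross y-line → (4,4), t=0.6582 (wall)
  → r_2 = 0.6582
beam 3: φ=90°, α=330°
  d=(0.8660,-0.5000)  start (4,5)  tX=0.3580 tY=1.1400  stride 1/|dx|=1.1547 1/|dy|=2.0000
    cross x-line → (5,5), t=0.3580
    cross y-line → (5,4), t=1.1400
    cross x-line → (6,4), t=1.5127
    cross x-line → (7,4), t=2.6674 (wall)
  → r_3 = 2.6674

ranges = [0.8600, 0.6582, 2.6674]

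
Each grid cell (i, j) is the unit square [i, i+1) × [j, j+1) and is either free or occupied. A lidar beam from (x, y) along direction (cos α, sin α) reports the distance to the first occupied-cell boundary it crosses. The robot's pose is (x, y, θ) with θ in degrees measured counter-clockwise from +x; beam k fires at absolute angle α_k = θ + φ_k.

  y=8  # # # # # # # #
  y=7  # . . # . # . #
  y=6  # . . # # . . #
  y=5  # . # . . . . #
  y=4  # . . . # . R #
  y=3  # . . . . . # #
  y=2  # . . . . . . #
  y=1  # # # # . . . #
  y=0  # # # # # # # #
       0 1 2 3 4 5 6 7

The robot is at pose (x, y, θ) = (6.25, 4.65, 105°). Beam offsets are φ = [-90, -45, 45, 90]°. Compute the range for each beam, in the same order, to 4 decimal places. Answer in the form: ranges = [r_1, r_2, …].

beam 1: φ=-90°, α=15°
  direction (0.9659, 0.2588); cell (6,4); t to first gridline: x 0.7765, y 1.3523 (then +1.0353 / +3.8637)
    (7,4) via x @ 0.7765  # hit
  → r_1 = 0.7765
beam 2: φ=-45°, α=60°
  direction (0.5000, 0.8660); cell (6,4); t to first gridline: x 1.5000, y 0.4041 (then +2.0000 / +1.1547)
    (6,5) via y @ 0.4041
    (7,5) via x @ 1.5000  # hit
  → r_2 = 1.5000
beam 3: φ=45°, α=150°
  direction (-0.8660, 0.5000); cell (6,4); t to first gridline: x 0.2887, y 0.7000 (then +1.1547 / +2.0000)
    (5,4) via x @ 0.2887
    (5,5) via y @ 0.7000
    (4,5) via x @ 1.4434
    (3,5) via x @ 2.5981
    (3,6) via y @ 2.7000  # hit
  → r_3 = 2.7000
beam 4: φ=90°, α=195°
  direction (-0.9659, -0.2588); cell (6,4); t to first gridline: x 0.2588, y 2.5114 (then +1.0353 / +3.8637)
    (5,4) via x @ 0.2588
    (4,4) via x @ 1.2941  # hit
  → r_4 = 1.2941

ranges = [0.7765, 1.5000, 2.7000, 1.2941]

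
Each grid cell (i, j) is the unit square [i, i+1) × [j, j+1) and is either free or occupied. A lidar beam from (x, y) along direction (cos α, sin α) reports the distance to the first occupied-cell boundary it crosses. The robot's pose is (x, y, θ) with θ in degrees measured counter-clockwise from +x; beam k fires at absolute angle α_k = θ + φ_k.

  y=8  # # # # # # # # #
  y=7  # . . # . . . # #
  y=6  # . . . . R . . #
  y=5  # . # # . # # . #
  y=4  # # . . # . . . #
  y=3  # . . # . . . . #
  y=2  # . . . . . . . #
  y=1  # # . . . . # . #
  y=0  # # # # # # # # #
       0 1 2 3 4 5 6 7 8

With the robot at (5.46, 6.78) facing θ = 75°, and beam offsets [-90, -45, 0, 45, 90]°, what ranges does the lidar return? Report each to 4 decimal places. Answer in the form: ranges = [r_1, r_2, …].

beam 1: φ=-90°, α=345°
  direction (0.9659, -0.2588); cell (5,6); t to first gridline: x 0.5590, y 3.0137 (then +1.0353 / +3.8637)
    (6,6) via x @ 0.5590
    (7,6) via x @ 1.5943
    (8,6) via x @ 2.6296  # hit
  → r_1 = 2.6296
beam 2: φ=-45°, α=30°
  direction (0.8660, 0.5000); cell (5,6); t to first gridline: x 0.6235, y 0.4400 (then +1.1547 / +2.0000)
    (5,7) via y @ 0.4400
    (6,7) via x @ 0.6235
    (7,7) via x @ 1.7782  # hit
  → r_2 = 1.7782
beam 3: φ=0°, α=75°
  direction (0.2588, 0.9659); cell (5,6); t to first gridline: x 2.0864, y 0.2278 (then +3.8637 / +1.0353)
    (5,7) via y @ 0.2278
    (5,8) via y @ 1.2630  # hit
  → r_3 = 1.2630
beam 4: φ=45°, α=120°
  direction (-0.5000, 0.8660); cell (5,6); t to first gridline: x 0.9200, y 0.2540 (then +2.0000 / +1.1547)
    (5,7) via y @ 0.2540
    (4,7) via x @ 0.9200
    (4,8) via y @ 1.4087  # hit
  → r_4 = 1.4087
beam 5: φ=90°, α=165°
  direction (-0.9659, 0.2588); cell (5,6); t to first gridline: x 0.4762, y 0.8500 (then +1.0353 / +3.8637)
    (4,6) via x @ 0.4762
    (4,7) via y @ 0.8500
    (3,7) via x @ 1.5115  # hit
  → r_5 = 1.5115

ranges = [2.6296, 1.7782, 1.2630, 1.4087, 1.5115]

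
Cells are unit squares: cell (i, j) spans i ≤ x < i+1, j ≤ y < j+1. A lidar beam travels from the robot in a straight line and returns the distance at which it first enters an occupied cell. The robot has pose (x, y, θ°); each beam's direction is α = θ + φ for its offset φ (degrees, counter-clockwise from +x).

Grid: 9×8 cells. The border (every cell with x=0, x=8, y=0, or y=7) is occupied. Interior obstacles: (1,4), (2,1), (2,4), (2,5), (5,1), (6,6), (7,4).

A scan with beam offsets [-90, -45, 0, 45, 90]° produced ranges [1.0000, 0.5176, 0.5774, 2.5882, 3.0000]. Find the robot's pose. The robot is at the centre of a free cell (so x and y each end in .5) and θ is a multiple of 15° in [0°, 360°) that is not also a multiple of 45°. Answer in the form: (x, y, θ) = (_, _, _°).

Candidates: 35 free-cell centres × 16 headings = 560 poses. Raycast each; keep the one whose scan matches to 4 dp.
  (2.5, 2.5, 165°): beam 1 = 1.5529 ≠ 1.0000 ✗
  (7.5, 1.5, 165°): beam 1 = 1.9319 ≠ 1.0000 ✗
  (1.5, 5.5, 240°): beam 1 = 0.5774 ≠ 1.0000 ✗
  (5.5, 6.5, 330°): beam 1 = 5.1962 ≠ 1.0000 ✗
  …
  (3.5, 4.5, 210°): r_1=1.0000, r_2=0.5176, r_3=0.5774, r_4=2.5882, r_5=3.0000 — all match ✓
Only this pose fits every beam.

(x, y, θ) = (3.5, 4.5, 210°)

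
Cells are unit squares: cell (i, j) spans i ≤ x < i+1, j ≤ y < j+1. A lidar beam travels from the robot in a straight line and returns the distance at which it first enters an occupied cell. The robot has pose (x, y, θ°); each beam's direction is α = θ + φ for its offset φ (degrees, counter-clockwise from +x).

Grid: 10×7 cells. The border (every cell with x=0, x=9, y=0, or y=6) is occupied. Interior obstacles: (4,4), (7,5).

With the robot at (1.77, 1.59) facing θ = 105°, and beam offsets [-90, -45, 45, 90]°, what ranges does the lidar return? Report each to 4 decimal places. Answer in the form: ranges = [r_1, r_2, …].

beam 1: φ=-90°, α=15°
  direction (0.9659, 0.2588); cell (1,1); t to first gridline: x 0.2381, y 1.5841 (then +1.0353 / +3.8637)
    (2,1) via x @ 0.2381
    (3,1) via x @ 1.2734
    (3,2) via y @ 1.5841
    (4,2) via x @ 2.3087
    (5,2) via x @ 3.3439
    (6,2) via x @ 4.3792
    (7,2) via x @ 5.4145
    (7,3) via y @ 5.4478
    (8,3) via x @ 6.4498
    (9,3) via x @ 7.4850  # hit
  → r_1 = 7.4850
beam 2: φ=-45°, α=60°
  direction (0.5000, 0.8660); cell (1,1); t to first gridline: x 0.4600, y 0.4734 (then +2.0000 / +1.1547)
    (2,1) via x @ 0.4600
    (2,2) via y @ 0.4734
    (2,3) via y @ 1.6281
    (3,3) via x @ 2.4600
    (3,4) via y @ 2.7828
    (3,5) via y @ 3.9375
    (4,5) via x @ 4.4600
    (4,6) via y @ 5.0922  # hit
  → r_2 = 5.0922
beam 3: φ=45°, α=150°
  direction (-0.8660, 0.5000); cell (1,1); t to first gridline: x 0.8891, y 0.8200 (then +1.1547 / +2.0000)
    (1,2) via y @ 0.8200
    (0,2) via x @ 0.8891  # hit
  → r_3 = 0.8891
beam 4: φ=90°, α=195°
  direction (-0.9659, -0.2588); cell (1,1); t to first gridline: x 0.7972, y 2.2796 (then +1.0353 / +3.8637)
    (0,1) via x @ 0.7972  # hit
  → r_4 = 0.7972

ranges = [7.4850, 5.0922, 0.8891, 0.7972]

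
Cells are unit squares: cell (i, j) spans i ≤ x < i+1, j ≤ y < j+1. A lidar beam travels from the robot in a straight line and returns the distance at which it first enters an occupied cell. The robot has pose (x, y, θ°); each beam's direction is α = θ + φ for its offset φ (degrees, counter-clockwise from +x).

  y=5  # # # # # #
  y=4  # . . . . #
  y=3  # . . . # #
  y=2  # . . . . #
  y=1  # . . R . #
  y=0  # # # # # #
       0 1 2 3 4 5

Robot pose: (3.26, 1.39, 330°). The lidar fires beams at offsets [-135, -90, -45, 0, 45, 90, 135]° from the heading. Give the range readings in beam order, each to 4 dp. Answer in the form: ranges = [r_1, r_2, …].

ranges = [1.5068, 0.4503, 0.4038, 0.7800, 1.8014, 1.8591, 3.7373]

beam 1: φ=-135°, α=195°
  direction (-0.9659, -0.2588); cell (3,1); t to first gridline: x 0.2692, y 1.5068 (then +1.0353 / +3.8637)
    (2,1) via x @ 0.2692
    (1,1) via x @ 1.3044
    (1,0) via y @ 1.5068  # hit
  → r_1 = 1.5068
beam 2: φ=-90°, α=240°
  direction (-0.5000, -0.8660); cell (3,1); t to first gridline: x 0.5200, y 0.4503 (then +2.0000 / +1.1547)
    (3,0) via y @ 0.4503  # hit
  → r_2 = 0.4503
beam 3: φ=-45°, α=285°
  direction (0.2588, -0.9659); cell (3,1); t to first gridline: x 2.8591, y 0.4038 (then +3.8637 / +1.0353)
    (3,0) via y @ 0.4038  # hit
  → r_3 = 0.4038
beam 4: φ=0°, α=330°
  direction (0.8660, -0.5000); cell (3,1); t to first gridline: x 0.8545, y 0.7800 (then +1.1547 / +2.0000)
    (3,0) via y @ 0.7800  # hit
  → r_4 = 0.7800
beam 5: φ=45°, α=15°
  direction (0.9659, 0.2588); cell (3,1); t to first gridline: x 0.7661, y 2.3569 (then +1.0353 / +3.8637)
    (4,1) via x @ 0.7661
    (5,1) via x @ 1.8014  # hit
  → r_5 = 1.8014
beam 6: φ=90°, α=60°
  direction (0.5000, 0.8660); cell (3,1); t to first gridline: x 1.4800, y 0.7044 (then +2.0000 / +1.1547)
    (3,2) via y @ 0.7044
    (4,2) via x @ 1.4800
    (4,3) via y @ 1.8591  # hit
  → r_6 = 1.8591
beam 7: φ=135°, α=105°
  direction (-0.2588, 0.9659); cell (3,1); t to first gridline: x 1.0046, y 0.6315 (then +3.8637 / +1.0353)
    (3,2) via y @ 0.6315
    (2,2) via x @ 1.0046
    (2,3) via y @ 1.6668
    (2,4) via y @ 2.7021
    (2,5) via y @ 3.7373  # hit
  → r_7 = 3.7373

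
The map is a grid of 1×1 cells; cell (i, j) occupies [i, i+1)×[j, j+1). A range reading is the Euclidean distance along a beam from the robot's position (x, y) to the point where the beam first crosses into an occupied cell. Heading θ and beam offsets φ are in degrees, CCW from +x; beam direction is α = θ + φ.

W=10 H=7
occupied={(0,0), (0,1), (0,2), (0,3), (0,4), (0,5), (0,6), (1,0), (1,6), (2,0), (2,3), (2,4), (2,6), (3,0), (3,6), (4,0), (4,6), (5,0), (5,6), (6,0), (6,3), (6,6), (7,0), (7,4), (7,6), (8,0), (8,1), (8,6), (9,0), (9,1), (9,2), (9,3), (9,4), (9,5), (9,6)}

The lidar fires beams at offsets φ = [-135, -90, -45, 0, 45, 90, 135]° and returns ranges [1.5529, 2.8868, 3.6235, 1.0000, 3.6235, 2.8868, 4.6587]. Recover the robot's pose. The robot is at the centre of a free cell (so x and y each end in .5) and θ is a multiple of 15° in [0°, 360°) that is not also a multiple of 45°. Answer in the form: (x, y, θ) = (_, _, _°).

Enumerate (i+0.5, j+0.5, θ) over the 35 free cells and 16 admissible headings. For each, cast all 7 beams and compare to the given ranges.
  (7.5, 1.5, 15°): beam 1 = 0.5774 ≠ 1.5529 ✗
  (3.5, 1.5, 75°): beam 1 = 0.5774 ≠ 1.5529 ✗
  (4.5, 1.5, 120°): beam 1 = 1.9319 ≠ 1.5529 ✗
  (3.5, 1.5, 105°): beam 1 = 1.0000 ≠ 1.5529 ✗
  …
  (5.5, 2.5, 60°): r_1=1.5529, r_2=2.8868, r_3=3.6235, r_4=1.0000, r_5=3.6235, r_6=2.8868, r_7=4.6587 — all match ✓
Unique over the lattice → pose = (5.5, 2.5, 60°).

(x, y, θ) = (5.5, 2.5, 60°)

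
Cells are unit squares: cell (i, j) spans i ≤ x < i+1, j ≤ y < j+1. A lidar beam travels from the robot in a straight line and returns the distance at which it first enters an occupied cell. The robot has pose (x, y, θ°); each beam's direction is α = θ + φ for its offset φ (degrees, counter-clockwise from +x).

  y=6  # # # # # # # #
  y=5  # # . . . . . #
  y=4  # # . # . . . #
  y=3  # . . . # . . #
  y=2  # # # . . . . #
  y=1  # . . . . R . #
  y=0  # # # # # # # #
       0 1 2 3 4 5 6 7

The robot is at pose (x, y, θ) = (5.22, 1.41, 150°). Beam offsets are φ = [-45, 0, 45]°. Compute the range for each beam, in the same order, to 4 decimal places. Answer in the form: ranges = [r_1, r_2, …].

beam 1: φ=-45°, α=105°
  cosα=-0.2588 sinα=0.9659 | (5,1) | tMaxX 0.8500 tMaxY 0.6108 | tΔX 3.8637 tΔY 1.0353
    t=0.6108 [y] (5,2)
    t=0.8500 [x] (4,2)
    t=1.6461 [y] (4,3) — stop
  → r_1 = 1.6461
beam 2: φ=0°, α=150°
  cosα=-0.8660 sinα=0.5000 | (5,1) | tMaxX 0.2540 tMaxY 1.1800 | tΔX 1.1547 tΔY 2.0000
    t=0.2540 [x] (4,1)
    t=1.1800 [y] (4,2)
    t=1.4087 [x] (3,2)
    t=2.5634 [x] (2,2) — stop
  → r_2 = 2.5634
beam 3: φ=45°, α=195°
  cosα=-0.9659 sinα=-0.2588 | (5,1) | tMaxX 0.2278 tMaxY 1.5841 | tΔX 1.0353 tΔY 3.8637
    t=0.2278 [x] (4,1)
    t=1.2630 [x] (3,1)
    t=1.5841 [y] (3,0) — stop
  → r_3 = 1.5841

ranges = [1.6461, 2.5634, 1.5841]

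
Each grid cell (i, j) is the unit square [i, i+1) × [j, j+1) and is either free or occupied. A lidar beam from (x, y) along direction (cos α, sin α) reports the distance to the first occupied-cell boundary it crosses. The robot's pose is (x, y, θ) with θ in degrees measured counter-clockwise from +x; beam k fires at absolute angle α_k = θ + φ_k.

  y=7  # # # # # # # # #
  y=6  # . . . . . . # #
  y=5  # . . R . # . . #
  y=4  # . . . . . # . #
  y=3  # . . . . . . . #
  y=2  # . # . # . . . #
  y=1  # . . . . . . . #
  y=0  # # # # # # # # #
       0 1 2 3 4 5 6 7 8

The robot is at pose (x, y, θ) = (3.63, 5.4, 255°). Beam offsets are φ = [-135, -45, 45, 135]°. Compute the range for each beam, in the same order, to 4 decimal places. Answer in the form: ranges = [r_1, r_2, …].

ranges = [1.8475, 3.0369, 5.0807, 3.2000]

beam 1: φ=-135°, α=120°
  cosα=-0.5000 sinα=0.8660 | (3,5) | tMaxX 1.2600 tMaxY 0.6928 | tΔX 2.0000 tΔY 1.1547
    t=0.6928 [y] (3,6)
    t=1.2600 [x] (2,6)
    t=1.8475 [y] (2,7) — stop
  → r_1 = 1.8475
beam 2: φ=-45°, α=210°
  cosα=-0.8660 sinα=-0.5000 | (3,5) | tMaxX 0.7275 tMaxY 0.8000 | tΔX 1.1547 tΔY 2.0000
    t=0.7275 [x] (2,5)
    t=0.8000 [y] (2,4)
    t=1.8822 [x] (1,4)
    t=2.8000 [y] (1,3)
    t=3.0369 [x] (0,3) — stop
  → r_2 = 3.0369
beam 3: φ=45°, α=300°
  cosα=0.5000 sinα=-0.8660 | (3,5) | tMaxX 0.7400 tMaxY 0.4619 | tΔX 2.0000 tΔY 1.1547
    t=0.4619 [y] (3,4)
    t=0.7400 [x] (4,4)
    t=1.6166 [y] (4,3)
    t=2.7400 [x] (5,3)
    t=2.7713 [y] (5,2)
    t=3.9260 [y] (5,1)
    t=4.7400 [x] (6,1)
    t=5.0807 [y] (6,0) — stop
  → r_3 = 5.0807
beam 4: φ=135°, α=30°
  cosα=0.8660 sinα=0.5000 | (3,5) | tMaxX 0.4272 tMaxY 1.2000 | tΔX 1.1547 tΔY 2.0000
    t=0.4272 [x] (4,5)
    t=1.2000 [y] (4,6)
    t=1.5819 [x] (5,6)
    t=2.7366 [x] (6,6)
    t=3.2000 [y] (6,7) — stop
  → r_4 = 3.2000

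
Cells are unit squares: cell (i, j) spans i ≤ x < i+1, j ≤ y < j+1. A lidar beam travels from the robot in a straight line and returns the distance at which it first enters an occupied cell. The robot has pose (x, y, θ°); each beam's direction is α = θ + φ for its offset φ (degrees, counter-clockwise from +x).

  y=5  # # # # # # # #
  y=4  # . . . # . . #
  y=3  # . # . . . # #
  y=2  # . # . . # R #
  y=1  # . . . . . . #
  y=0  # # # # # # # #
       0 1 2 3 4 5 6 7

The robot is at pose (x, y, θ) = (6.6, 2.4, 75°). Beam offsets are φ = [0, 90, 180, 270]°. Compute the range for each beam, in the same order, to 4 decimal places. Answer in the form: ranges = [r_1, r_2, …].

beam 1: φ=0°, α=75°
  direction (0.2588, 0.9659); cell (6,2); t to first gridline: x 1.5455, y 0.6212 (then +3.8637 / +1.0353)
    (6,3) via y @ 0.6212  # hit
  → r_1 = 0.6212
beam 2: φ=90°, α=165°
  direction (-0.9659, 0.2588); cell (6,2); t to first gridline: x 0.6212, y 2.3182 (then +1.0353 / +3.8637)
    (5,2) via x @ 0.6212  # hit
  → r_2 = 0.6212
beam 3: φ=180°, α=255°
  direction (-0.2588, -0.9659); cell (6,2); t to first gridline: x 2.3182, y 0.4141 (then +3.8637 / +1.0353)
    (6,1) via y @ 0.4141
    (6,0) via y @ 1.4494  # hit
  → r_3 = 1.4494
beam 4: φ=270°, α=345°
  direction (0.9659, -0.2588); cell (6,2); t to first gridline: x 0.4141, y 1.5455 (then +1.0353 / +3.8637)
    (7,2) via x @ 0.4141  # hit
  → r_4 = 0.4141

ranges = [0.6212, 0.6212, 1.4494, 0.4141]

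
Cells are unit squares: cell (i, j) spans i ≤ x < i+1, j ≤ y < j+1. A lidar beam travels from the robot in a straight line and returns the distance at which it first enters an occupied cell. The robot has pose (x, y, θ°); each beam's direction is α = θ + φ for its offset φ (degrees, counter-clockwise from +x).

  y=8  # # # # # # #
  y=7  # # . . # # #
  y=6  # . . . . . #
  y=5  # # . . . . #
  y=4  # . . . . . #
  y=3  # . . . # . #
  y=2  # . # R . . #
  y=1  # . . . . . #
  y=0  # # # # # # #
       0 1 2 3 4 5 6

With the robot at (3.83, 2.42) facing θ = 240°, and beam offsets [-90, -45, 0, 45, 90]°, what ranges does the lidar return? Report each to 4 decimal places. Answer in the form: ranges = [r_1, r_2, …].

ranges = [0.9584, 0.8593, 1.6397, 1.4701, 2.5057]

beam 1: φ=-90°, α=150°
  direction (-0.8660, 0.5000); cell (3,2); t to first gridline: x 0.9584, y 1.1600 (then +1.1547 / +2.0000)
    (2,2) via x @ 0.9584  # hit
  → r_1 = 0.9584
beam 2: φ=-45°, α=195°
  direction (-0.9659, -0.2588); cell (3,2); t to first gridline: x 0.8593, y 1.6228 (then +1.0353 / +3.8637)
    (2,2) via x @ 0.8593  # hit
  → r_2 = 0.8593
beam 3: φ=0°, α=240°
  direction (-0.5000, -0.8660); cell (3,2); t to first gridline: x 1.6600, y 0.4850 (then +2.0000 / +1.1547)
    (3,1) via y @ 0.4850
    (3,0) via y @ 1.6397  # hit
  → r_3 = 1.6397
beam 4: φ=45°, α=285°
  direction (0.2588, -0.9659); cell (3,2); t to first gridline: x 0.6568, y 0.4348 (then +3.8637 / +1.0353)
    (3,1) via y @ 0.4348
    (4,1) via x @ 0.6568
    (4,0) via y @ 1.4701  # hit
  → r_4 = 1.4701
beam 5: φ=90°, α=330°
  direction (0.8660, -0.5000); cell (3,2); t to first gridline: x 0.1963, y 0.8400 (then +1.1547 / +2.0000)
    (4,2) via x @ 0.1963
    (4,1) via y @ 0.8400
    (5,1) via x @ 1.3510
    (6,1) via x @ 2.5057  # hit
  → r_5 = 2.5057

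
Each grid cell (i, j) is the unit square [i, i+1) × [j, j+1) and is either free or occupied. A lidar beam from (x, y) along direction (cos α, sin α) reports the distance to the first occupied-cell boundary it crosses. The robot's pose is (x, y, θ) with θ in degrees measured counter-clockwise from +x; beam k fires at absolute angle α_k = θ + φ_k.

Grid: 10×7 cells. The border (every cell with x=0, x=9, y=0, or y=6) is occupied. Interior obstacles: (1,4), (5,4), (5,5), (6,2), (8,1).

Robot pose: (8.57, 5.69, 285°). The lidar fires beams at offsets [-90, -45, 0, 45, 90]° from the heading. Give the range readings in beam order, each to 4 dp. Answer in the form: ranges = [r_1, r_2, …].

ranges = [2.6607, 3.1400, 1.6614, 0.4965, 0.4452]

beam 1: φ=-90°, α=195°
  direction (-0.9659, -0.2588); cell (8,5); t to first gridline: x 0.5901, y 2.6660 (then +1.0353 / +3.8637)
    (7,5) via x @ 0.5901
    (6,5) via x @ 1.6254
    (5,5) via x @ 2.6607  # hit
  → r_1 = 2.6607
beam 2: φ=-45°, α=240°
  direction (-0.5000, -0.8660); cell (8,5); t to first gridline: x 1.1400, y 0.7967 (then +2.0000 / +1.1547)
    (8,4) via y @ 0.7967
    (7,4) via x @ 1.1400
    (7,3) via y @ 1.9514
    (7,2) via y @ 3.1061
    (6,2) via x @ 3.1400  # hit
  → r_2 = 3.1400
beam 3: φ=0°, α=285°
  direction (0.2588, -0.9659); cell (8,5); t to first gridline: x 1.6614, y 0.7143 (then +3.8637 / +1.0353)
    (8,4) via y @ 0.7143
    (9,4) via x @ 1.6614  # hit
  → r_3 = 1.6614
beam 4: φ=45°, α=330°
  direction (0.8660, -0.5000); cell (8,5); t to first gridline: x 0.4965, y 1.3800 (then +1.1547 / +2.0000)
    (9,5) via x @ 0.4965  # hit
  → r_4 = 0.4965
beam 5: φ=90°, α=15°
  direction (0.9659, 0.2588); cell (8,5); t to first gridline: x 0.4452, y 1.1977 (then +1.0353 / +3.8637)
    (9,5) via x @ 0.4452  # hit
  → r_5 = 0.4452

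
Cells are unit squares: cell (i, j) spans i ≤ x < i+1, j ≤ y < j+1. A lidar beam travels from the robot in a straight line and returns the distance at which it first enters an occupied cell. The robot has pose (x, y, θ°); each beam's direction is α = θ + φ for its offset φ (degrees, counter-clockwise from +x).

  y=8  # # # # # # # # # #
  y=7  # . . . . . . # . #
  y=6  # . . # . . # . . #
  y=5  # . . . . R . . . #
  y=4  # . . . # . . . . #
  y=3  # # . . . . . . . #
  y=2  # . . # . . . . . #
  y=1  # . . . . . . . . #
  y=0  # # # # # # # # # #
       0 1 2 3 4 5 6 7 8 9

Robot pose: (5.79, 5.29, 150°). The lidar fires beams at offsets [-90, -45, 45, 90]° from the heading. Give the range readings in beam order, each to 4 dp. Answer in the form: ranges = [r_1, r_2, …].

ranges = [0.8198, 2.8056, 1.1205, 3.5800]

beam 1: φ=-90°, α=60°
  direction (0.5000, 0.8660); cell (5,5); t to first gridline: x 0.4200, y 0.8198 (then +2.0000 / +1.1547)
    (6,5) via x @ 0.4200
    (6,6) via y @ 0.8198  # hit
  → r_1 = 0.8198
beam 2: φ=-45°, α=105°
  direction (-0.2588, 0.9659); cell (5,5); t to first gridline: x 3.0523, y 0.7350 (then +3.8637 / +1.0353)
    (5,6) via y @ 0.7350
    (5,7) via y @ 1.7703
    (5,8) via y @ 2.8056  # hit
  → r_2 = 2.8056
beam 3: φ=45°, α=195°
  direction (-0.9659, -0.2588); cell (5,5); t to first gridline: x 0.8179, y 1.1205 (then +1.0353 / +3.8637)
    (4,5) via x @ 0.8179
    (4,4) via y @ 1.1205  # hit
  → r_3 = 1.1205
beam 4: φ=90°, α=240°
  direction (-0.5000, -0.8660); cell (5,5); t to first gridline: x 1.5800, y 0.3349 (then +2.0000 / +1.1547)
    (5,4) via y @ 0.3349
    (5,3) via y @ 1.4896
    (4,3) via x @ 1.5800
    (4,2) via y @ 2.6443
    (3,2) via x @ 3.5800  # hit
  → r_4 = 3.5800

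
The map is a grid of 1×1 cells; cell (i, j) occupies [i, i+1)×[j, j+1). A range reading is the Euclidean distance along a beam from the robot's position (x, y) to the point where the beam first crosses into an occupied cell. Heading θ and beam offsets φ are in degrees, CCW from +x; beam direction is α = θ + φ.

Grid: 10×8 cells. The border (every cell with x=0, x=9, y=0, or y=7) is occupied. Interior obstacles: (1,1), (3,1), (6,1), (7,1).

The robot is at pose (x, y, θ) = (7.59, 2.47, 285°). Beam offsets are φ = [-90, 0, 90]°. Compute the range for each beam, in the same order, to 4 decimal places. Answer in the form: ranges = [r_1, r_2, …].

beam 1: φ=-90°, α=195°
  direction (-0.9659, -0.2588); cell (7,2); t to first gridline: x 0.6108, y 1.8159 (then +1.0353 / +3.8637)
    (6,2) via x @ 0.6108
    (5,2) via x @ 1.6461
    (5,1) via y @ 1.8159
    (4,1) via x @ 2.6814
    (3,1) via x @ 3.7166  # hit
  → r_1 = 3.7166
beam 2: φ=0°, α=285°
  direction (0.2588, -0.9659); cell (7,2); t to first gridline: x 1.5841, y 0.4866 (then +3.8637 / +1.0353)
    (7,1) via y @ 0.4866  # hit
  → r_2 = 0.4866
beam 3: φ=90°, α=15°
  direction (0.9659, 0.2588); cell (7,2); t to first gridline: x 0.4245, y 2.0478 (then +1.0353 / +3.8637)
    (8,2) via x @ 0.4245
    (9,2) via x @ 1.4597  # hit
  → r_3 = 1.4597

ranges = [3.7166, 0.4866, 1.4597]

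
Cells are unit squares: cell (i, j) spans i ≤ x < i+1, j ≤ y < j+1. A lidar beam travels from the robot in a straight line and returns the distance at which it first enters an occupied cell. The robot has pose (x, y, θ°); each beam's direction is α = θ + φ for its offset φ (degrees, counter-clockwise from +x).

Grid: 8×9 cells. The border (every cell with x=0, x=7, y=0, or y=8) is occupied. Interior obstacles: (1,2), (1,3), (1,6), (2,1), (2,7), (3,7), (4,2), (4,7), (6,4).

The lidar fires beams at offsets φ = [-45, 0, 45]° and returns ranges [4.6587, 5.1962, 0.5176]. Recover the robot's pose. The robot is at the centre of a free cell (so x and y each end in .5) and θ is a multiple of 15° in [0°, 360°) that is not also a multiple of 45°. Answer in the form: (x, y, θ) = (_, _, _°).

Enumerate (i+0.5, j+0.5, θ) over the 33 free cells and 16 admissible headings. For each, cast all 3 beams and compare to the given ranges.
  (3.5, 1.5, 165°): beam 1 = 5.0000 ≠ 4.6587 ✗
  (6.5, 5.5, 345°): beam 1 = 0.5774 ≠ 4.6587 ✗
  (3.5, 3.5, 300°): beam 1 = 1.9319 ≠ 4.6587 ✗
  (2.5, 2.5, 30°): beam 1 = 1.5529 ≠ 4.6587 ✗
  …
  (6.5, 5.5, 210°): r_1=4.6587, r_2=5.1962, r_3=0.5176 — all match ✓
No second candidate reproduces the full scan.

(x, y, θ) = (6.5, 5.5, 210°)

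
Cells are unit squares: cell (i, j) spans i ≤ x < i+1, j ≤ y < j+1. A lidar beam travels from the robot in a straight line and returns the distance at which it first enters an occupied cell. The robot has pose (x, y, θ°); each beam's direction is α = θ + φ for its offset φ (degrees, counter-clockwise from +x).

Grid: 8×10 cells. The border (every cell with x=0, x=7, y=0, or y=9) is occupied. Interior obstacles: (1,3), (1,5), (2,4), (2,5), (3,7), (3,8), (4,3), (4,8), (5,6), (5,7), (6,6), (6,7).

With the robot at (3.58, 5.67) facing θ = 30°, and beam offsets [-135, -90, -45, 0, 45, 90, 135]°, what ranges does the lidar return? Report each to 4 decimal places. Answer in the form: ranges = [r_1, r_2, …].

ranges = [4.8347, 1.9283, 3.5406, 1.6397, 1.3769, 3.8452, 0.6005]

beam 1: φ=-135°, α=255°
  cosα=-0.2588 sinα=-0.9659 | (3,5) | tMaxX 2.2409 tMaxY 0.6936 | tΔX 3.8637 tΔY 1.0353
    t=0.6936 [y] (3,4)
    t=1.7289 [y] (3,3)
    t=2.2409 [x] (2,3)
    t=2.7642 [y] (2,2)
    t=3.7995 [y] (2,1)
    t=4.8347 [y] (2,0) — stop
  → r_1 = 4.8347
beam 2: φ=-90°, α=300°
  cosα=0.5000 sinα=-0.8660 | (3,5) | tMaxX 0.8400 tMaxY 0.7736 | tΔX 2.0000 tΔY 1.1547
    t=0.7736 [y] (3,4)
    t=0.8400 [x] (4,4)
    t=1.9283 [y] (4,3) — stop
  → r_2 = 1.9283
beam 3: φ=-45°, α=345°
  cosα=0.9659 sinα=-0.2588 | (3,5) | tMaxX 0.4348 tMaxY 2.5887 | tΔX 1.0353 tΔY 3.8637
    t=0.4348 [x] (4,5)
    t=1.4701 [x] (5,5)
    t=2.5054 [x] (6,5)
    t=2.5887 [y] (6,4)
    t=3.5406 [x] (7,4) — stop
  → r_3 = 3.5406
beam 4: φ=0°, α=30°
  cosα=0.8660 sinα=0.5000 | (3,5) | tMaxX 0.4850 tMaxY 0.6600 | tΔX 1.1547 tΔY 2.0000
    t=0.4850 [x] (4,5)
    t=0.6600 [y] (4,6)
    t=1.6397 [x] (5,6) — stop
  → r_4 = 1.6397
beam 5: φ=45°, α=75°
  cosα=0.2588 sinα=0.9659 | (3,5) | tMaxX 1.6228 tMaxY 0.3416 | tΔX 3.8637 tΔY 1.0353
    t=0.3416 [y] (3,6)
    t=1.3769 [y] (3,7) — stop
  → r_5 = 1.3769
beam 6: φ=90°, α=120°
  cosα=-0.5000 sinα=0.8660 | (3,5) | tMaxX 1.1600 tMaxY 0.3811 | tΔX 2.0000 tΔY 1.1547
    t=0.3811 [y] (3,6)
    t=1.1600 [x] (2,6)
    t=1.5358 [y] (2,7)
    t=2.6905 [y] (2,8)
    t=3.1600 [x] (1,8)
    t=3.8452 [y] (1,9) — stop
  → r_6 = 3.8452
beam 7: φ=135°, α=165°
  cosα=-0.9659 sinα=0.2588 | (3,5) | tMaxX 0.6005 tMaxY 1.2750 | tΔX 1.0353 tΔY 3.8637
    t=0.6005 [x] (2,5) — stop
  → r_7 = 0.6005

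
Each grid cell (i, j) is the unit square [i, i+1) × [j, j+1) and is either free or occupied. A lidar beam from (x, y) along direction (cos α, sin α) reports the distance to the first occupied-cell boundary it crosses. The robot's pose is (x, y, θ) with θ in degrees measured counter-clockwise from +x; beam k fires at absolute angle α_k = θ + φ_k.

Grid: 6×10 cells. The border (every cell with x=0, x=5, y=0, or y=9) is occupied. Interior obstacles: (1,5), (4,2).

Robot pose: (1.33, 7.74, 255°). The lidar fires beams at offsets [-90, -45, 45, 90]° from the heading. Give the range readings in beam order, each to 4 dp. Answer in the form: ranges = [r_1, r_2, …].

ranges = [0.3416, 0.3811, 5.4733, 3.7995]

beam 1: φ=-90°, α=165°
  direction (-0.9659, 0.2588); cell (1,7); t to first gridline: x 0.3416, y 1.0046 (then +1.0353 / +3.8637)
    (0,7) via x @ 0.3416  # hit
  → r_1 = 0.3416
beam 2: φ=-45°, α=210°
  direction (-0.8660, -0.5000); cell (1,7); t to first gridline: x 0.3811, y 1.4800 (then +1.1547 / +2.0000)
    (0,7) via x @ 0.3811  # hit
  → r_2 = 0.3811
beam 3: φ=45°, α=300°
  direction (0.5000, -0.8660); cell (1,7); t to first gridline: x 1.3400, y 0.8545 (then +2.0000 / +1.1547)
    (1,6) via y @ 0.8545
    (2,6) via x @ 1.3400
    (2,5) via y @ 2.0092
    (2,4) via y @ 3.1639
    (3,4) via x @ 3.3400
    (3,3) via y @ 4.3186
    (4,3) via x @ 5.3400
    (4,2) via y @ 5.4733  # hit
  → r_3 = 5.4733
beam 4: φ=90°, α=345°
  direction (0.9659, -0.2588); cell (1,7); t to first gridline: x 0.6936, y 2.8591 (then +1.0353 / +3.8637)
    (2,7) via x @ 0.6936
    (3,7) via x @ 1.7289
    (4,7) via x @ 2.7642
    (4,6) via y @ 2.8591
    (5,6) via x @ 3.7995  # hit
  → r_4 = 3.7995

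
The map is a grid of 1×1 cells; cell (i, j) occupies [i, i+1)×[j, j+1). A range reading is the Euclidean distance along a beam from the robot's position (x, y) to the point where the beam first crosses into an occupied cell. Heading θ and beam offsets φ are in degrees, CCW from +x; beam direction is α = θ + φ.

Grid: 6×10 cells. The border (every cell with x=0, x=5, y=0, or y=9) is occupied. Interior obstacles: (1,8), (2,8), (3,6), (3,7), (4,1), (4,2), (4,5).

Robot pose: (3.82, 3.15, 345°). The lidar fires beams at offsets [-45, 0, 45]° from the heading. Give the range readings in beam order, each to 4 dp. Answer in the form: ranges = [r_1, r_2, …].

beam 1: φ=-45°, α=300°
  d=(0.5000,-0.8660)  start (3,3)  tX=0.3600 tY=0.1732  stride 1/|dx|=2.0000 1/|dy|=1.1547
    cross y-line → (3,2), t=0.1732
    cross x-line → (4,2), t=0.3600 (wall)
  → r_1 = 0.3600
beam 2: φ=0°, α=345°
  d=(0.9659,-0.2588)  start (3,3)  tX=0.1863 tY=0.5796  stride 1/|dx|=1.0353 1/|dy|=3.8637
    cross x-line → (4,3), t=0.1863
    cross y-line → (4,2), t=0.5796 (wall)
  → r_2 = 0.5796
beam 3: φ=45°, α=30°
  d=(0.8660,0.5000)  start (3,3)  tX=0.2078 tY=1.7000  stride 1/|dx|=1.1547 1/|dy|=2.0000
    cross x-line → (4,3), t=0.2078
    cross x-line → (5,3), t=1.3625 (wall)
  → r_3 = 1.3625

ranges = [0.3600, 0.5796, 1.3625]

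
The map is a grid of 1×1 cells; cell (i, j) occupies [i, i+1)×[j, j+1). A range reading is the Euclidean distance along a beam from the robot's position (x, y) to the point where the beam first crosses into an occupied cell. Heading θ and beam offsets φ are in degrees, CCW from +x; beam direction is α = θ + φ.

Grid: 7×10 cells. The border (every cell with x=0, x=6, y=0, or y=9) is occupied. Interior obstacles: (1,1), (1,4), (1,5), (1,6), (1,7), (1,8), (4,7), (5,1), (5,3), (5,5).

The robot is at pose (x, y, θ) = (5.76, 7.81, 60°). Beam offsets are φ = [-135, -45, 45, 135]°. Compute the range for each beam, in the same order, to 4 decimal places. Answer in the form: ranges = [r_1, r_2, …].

beam 1: φ=-135°, α=285°
  d=(0.2588,-0.9659)  start (5,7)  tX=0.9273 tY=0.8386  stride 1/|dx|=3.8637 1/|dy|=1.0353
    cross y-line → (5,6), t=0.8386
    cross x-line → (6,6), t=0.9273 (wall)
  → r_1 = 0.9273
beam 2: φ=-45°, α=15°
  d=(0.9659,0.2588)  start (5,7)  tX=0.2485 tY=0.7341  stride 1/|dx|=1.0353 1/|dy|=3.8637
    cross x-line → (6,7), t=0.2485 (wall)
  → r_2 = 0.2485
beam 3: φ=45°, α=105°
  d=(-0.2588,0.9659)  start (5,7)  tX=2.9364 tY=0.1967  stride 1/|dx|=3.8637 1/|dy|=1.0353
    cross y-line → (5,8), t=0.1967
    cross y-line → (5,9), t=1.2320 (wall)
  → r_3 = 1.2320
beam 4: φ=135°, α=195°
  d=(-0.9659,-0.2588)  start (5,7)  tX=0.7868 tY=3.1296  stride 1/|dx|=1.0353 1/|dy|=3.8637
    cross x-line → (4,7), t=0.7868 (wall)
  → r_4 = 0.7868

ranges = [0.9273, 0.2485, 1.2320, 0.7868]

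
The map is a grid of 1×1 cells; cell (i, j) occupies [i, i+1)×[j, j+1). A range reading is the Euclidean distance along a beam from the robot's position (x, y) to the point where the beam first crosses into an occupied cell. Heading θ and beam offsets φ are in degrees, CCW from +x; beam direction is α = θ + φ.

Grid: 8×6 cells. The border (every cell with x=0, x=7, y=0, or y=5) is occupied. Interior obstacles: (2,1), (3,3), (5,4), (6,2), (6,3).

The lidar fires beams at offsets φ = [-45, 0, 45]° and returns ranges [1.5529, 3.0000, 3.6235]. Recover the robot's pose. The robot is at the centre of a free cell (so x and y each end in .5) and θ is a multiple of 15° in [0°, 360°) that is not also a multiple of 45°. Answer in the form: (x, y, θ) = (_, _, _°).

Candidates: 19 free-cell centres × 16 headings = 304 poses. Raycast each; keep the one whose scan matches to 4 dp.
  (3.5, 4.5, 255°): beam 1 = 2.8868 ≠ 1.5529 ✗
  (1.5, 3.5, 255°): beam 1 = 0.5774 ≠ 1.5529 ✗
  (3.5, 1.5, 195°): beam 1 = 0.5774 ≠ 1.5529 ✗
  (1.5, 4.5, 120°): beam 1 = 0.5176 ≠ 1.5529 ✗
  …
  (2.5, 4.5, 240°): r_1=1.5529, r_2=3.0000, r_3=3.6235 — all match ✓
Only this pose fits every beam.

(x, y, θ) = (2.5, 4.5, 240°)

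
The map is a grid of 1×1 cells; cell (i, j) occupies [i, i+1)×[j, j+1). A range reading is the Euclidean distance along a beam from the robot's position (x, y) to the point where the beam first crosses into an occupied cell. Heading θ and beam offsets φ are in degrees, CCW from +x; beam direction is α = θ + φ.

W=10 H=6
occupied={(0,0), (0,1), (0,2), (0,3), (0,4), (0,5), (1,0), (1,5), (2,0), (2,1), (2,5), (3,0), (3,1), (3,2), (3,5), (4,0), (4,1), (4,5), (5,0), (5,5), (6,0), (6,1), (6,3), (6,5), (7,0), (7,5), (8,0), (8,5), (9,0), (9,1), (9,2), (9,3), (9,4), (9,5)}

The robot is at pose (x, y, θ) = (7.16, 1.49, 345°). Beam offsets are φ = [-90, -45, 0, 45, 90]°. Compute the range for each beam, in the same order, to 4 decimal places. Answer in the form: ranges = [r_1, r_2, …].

beam 1: φ=-90°, α=255°
  d=(-0.2588,-0.9659)  start (7,1)  tX=0.6182 tY=0.5073  stride 1/|dx|=3.8637 1/|dy|=1.0353
    cross y-line → (7,0), t=0.5073 (wall)
  → r_1 = 0.5073
beam 2: φ=-45°, α=300°
  d=(0.5000,-0.8660)  start (7,1)  tX=1.6800 tY=0.5658  stride 1/|dx|=2.0000 1/|dy|=1.1547
    cross y-line → (7,0), t=0.5658 (wall)
  → r_2 = 0.5658
beam 3: φ=0°, α=345°
  d=(0.9659,-0.2588)  start (7,1)  tX=0.8696 tY=1.8932  stride 1/|dx|=1.0353 1/|dy|=3.8637
    cross x-line → (8,1), t=0.8696
    cross y-line → (8,0), t=1.8932 (wall)
  → r_3 = 1.8932
beam 4: φ=45°, α=30°
  d=(0.8660,0.5000)  start (7,1)  tX=0.9699 tY=1.0200  stride 1/|dx|=1.1547 1/|dy|=2.0000
    cross x-line → (8,1), t=0.9699
    cross y-line → (8,2), t=1.0200
    cross x-line → (9,2), t=2.1246 (wall)
  → r_4 = 2.1246
beam 5: φ=90°, α=75°
  d=(0.2588,0.9659)  start (7,1)  tX=3.2455 tY=0.5280  stride 1/|dx|=3.8637 1/|dy|=1.0353
    cross y-line → (7,2), t=0.5280
    cross y-line → (7,3), t=1.5633
    cross y-line → (7,4), t=2.5985
    cross x-line → (8,4), t=3.2455
    cross y-line → (8,5), t=3.6338 (wall)
  → r_5 = 3.6338

ranges = [0.5073, 0.5658, 1.8932, 2.1246, 3.6338]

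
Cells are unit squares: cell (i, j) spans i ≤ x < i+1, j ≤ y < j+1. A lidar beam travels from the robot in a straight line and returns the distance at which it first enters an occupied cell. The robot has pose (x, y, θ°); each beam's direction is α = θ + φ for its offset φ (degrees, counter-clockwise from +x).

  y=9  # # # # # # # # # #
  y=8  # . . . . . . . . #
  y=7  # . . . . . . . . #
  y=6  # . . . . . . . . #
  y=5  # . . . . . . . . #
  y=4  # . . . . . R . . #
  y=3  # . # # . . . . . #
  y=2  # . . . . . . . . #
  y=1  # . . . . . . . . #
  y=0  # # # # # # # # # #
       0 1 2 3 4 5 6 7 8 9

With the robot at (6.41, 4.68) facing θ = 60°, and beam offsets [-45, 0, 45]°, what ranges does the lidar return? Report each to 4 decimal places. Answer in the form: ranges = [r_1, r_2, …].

ranges = [2.6814, 4.9883, 4.4724]

beam 1: φ=-45°, α=15°
  d=(0.9659,0.2588)  start (6,4)  tX=0.6108 tY=1.2364  stride 1/|dx|=1.0353 1/|dy|=3.8637
    cross x-line → (7,4), t=0.6108
    cross y-line → (7,5), t=1.2364
    cross x-line → (8,5), t=1.6461
    cross x-line → (9,5), t=2.6814 (wall)
  → r_1 = 2.6814
beam 2: φ=0°, α=60°
  d=(0.5000,0.8660)  start (6,4)  tX=1.1800 tY=0.3695  stride 1/|dx|=2.0000 1/|dy|=1.1547
    cross y-line → (6,5), t=0.3695
    cross x-line → (7,5), t=1.1800
    cross y-line → (7,6), t=1.5242
    cross y-line → (7,7), t=2.6789
    cross x-line → (8,7), t=3.1800
    cross y-line → (8,8), t=3.8336
    cross y-line → (8,9), t=4.9883 (wall)
  → r_2 = 4.9883
beam 3: φ=45°, α=105°
  d=(-0.2588,0.9659)  start (6,4)  tX=1.5841 tY=0.3313  stride 1/|dx|=3.8637 1/|dy|=1.0353
    cross y-line → (6,5), t=0.3313
    cross y-line → (6,6), t=1.3666
    cross x-line → (5,6), t=1.5841
    cross y-line → (5,7), t=2.4018
    cross y-line → (5,8), t=3.4371
    cross y-line → (5,9), t=4.4724 (wall)
  → r_3 = 4.4724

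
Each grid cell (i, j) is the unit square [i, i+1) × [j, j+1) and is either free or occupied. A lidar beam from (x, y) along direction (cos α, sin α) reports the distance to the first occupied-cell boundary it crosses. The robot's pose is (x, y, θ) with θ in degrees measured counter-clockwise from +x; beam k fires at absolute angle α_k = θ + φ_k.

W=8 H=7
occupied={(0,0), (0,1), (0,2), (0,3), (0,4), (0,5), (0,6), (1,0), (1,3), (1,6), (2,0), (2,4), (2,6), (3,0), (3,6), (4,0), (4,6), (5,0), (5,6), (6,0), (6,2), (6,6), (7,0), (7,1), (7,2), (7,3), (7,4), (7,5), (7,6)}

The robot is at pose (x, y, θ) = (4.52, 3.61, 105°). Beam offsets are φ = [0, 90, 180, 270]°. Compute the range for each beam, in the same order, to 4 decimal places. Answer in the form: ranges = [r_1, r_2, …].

ranges = [2.4743, 3.6442, 2.7021, 2.5675]

beam 1: φ=0°, α=105°
  d=(-0.2588,0.9659)  start (4,3)  tX=2.0091 tY=0.4038  stride 1/|dx|=3.8637 1/|dy|=1.0353
    cross y-line → (4,4), t=0.4038
    cross y-line → (4,5), t=1.4390
    cross x-line → (3,5), t=2.0091
    cross y-line → (3,6), t=2.4743 (wall)
  → r_1 = 2.4743
beam 2: φ=90°, α=195°
  d=(-0.9659,-0.2588)  start (4,3)  tX=0.5383 tY=2.3569  stride 1/|dx|=1.0353 1/|dy|=3.8637
    cross x-line → (3,3), t=0.5383
    cross x-line → (2,3), t=1.5736
    cross y-line → (2,2), t=2.3569
    cross x-line → (1,2), t=2.6089
    cross x-line → (0,2), t=3.6442 (wall)
  → r_2 = 3.6442
beam 3: φ=180°, α=285°
  d=(0.2588,-0.9659)  start (4,3)  tX=1.8546 tY=0.6315  stride 1/|dx|=3.8637 1/|dy|=1.0353
    cross y-line → (4,2), t=0.6315
    cross y-line → (4,1), t=1.6668
    cross x-line → (5,1), t=1.8546
    cross y-line → (5,0), t=2.7021 (wall)
  → r_3 = 2.7021
beam 4: φ=270°, α=15°
  d=(0.9659,0.2588)  start (4,3)  tX=0.4969 tY=1.5068  stride 1/|dx|=1.0353 1/|dy|=3.8637
    cross x-line → (5,3), t=0.4969
    cross y-line → (5,4), t=1.5068
    cross x-line → (6,4), t=1.5322
    cross x-line → (7,4), t=2.5675 (wall)
  → r_4 = 2.5675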